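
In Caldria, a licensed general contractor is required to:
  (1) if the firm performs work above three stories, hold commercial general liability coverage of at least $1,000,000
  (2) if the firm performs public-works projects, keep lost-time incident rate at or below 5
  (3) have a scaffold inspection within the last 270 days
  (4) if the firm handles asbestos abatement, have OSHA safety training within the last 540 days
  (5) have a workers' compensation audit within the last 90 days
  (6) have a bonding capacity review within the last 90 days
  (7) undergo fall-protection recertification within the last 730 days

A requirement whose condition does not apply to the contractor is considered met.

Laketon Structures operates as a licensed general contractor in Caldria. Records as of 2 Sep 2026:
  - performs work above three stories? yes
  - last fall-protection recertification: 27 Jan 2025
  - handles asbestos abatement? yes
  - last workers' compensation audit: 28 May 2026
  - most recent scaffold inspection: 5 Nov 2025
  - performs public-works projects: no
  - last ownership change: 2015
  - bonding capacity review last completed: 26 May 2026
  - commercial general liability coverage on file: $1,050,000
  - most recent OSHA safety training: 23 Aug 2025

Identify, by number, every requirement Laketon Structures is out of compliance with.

1. condition 'performs work above three stories' holds; commercial general liability coverage $1,050,000 ≥ $1,000,000 → met
2. condition 'performs public-works projects' does not hold → requirement n/a → met
3. scaffold inspection 301 days ago vs limit 270 → not met
4. condition 'handles asbestos abatement' holds; OSHA safety training 375 days ago vs limit 540 → met
5. workers' compensation audit 97 days ago vs limit 90 → not met
6. bonding capacity review 99 days ago vs limit 90 → not met
7. fall-protection recertification 583 days ago vs limit 730 → met
Not met: 3, 5, 6

3, 5, 6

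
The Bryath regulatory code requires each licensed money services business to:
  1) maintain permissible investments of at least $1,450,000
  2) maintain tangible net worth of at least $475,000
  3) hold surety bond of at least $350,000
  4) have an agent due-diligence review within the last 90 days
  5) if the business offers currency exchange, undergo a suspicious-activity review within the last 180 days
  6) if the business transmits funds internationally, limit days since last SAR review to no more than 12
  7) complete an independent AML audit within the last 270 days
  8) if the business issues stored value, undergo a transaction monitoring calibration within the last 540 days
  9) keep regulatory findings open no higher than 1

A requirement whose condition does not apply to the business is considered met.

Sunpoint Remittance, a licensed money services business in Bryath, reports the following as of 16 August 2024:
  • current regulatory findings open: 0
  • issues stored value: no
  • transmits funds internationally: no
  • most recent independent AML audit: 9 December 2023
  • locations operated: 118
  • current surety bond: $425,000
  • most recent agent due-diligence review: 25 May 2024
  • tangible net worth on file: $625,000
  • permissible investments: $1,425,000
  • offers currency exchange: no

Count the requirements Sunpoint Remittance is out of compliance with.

1

1. permissible investments $1,425,000 < $1,450,000 → not met
2. tangible net worth $625,000 ≥ $475,000 → met
3. surety bond $425,000 ≥ $350,000 → met
4. agent due-diligence review 83 days ago vs limit 90 → met
5. condition 'offers currency exchange' does not hold → requirement n/a → met
6. condition 'transmits funds internationally' does not hold → requirement n/a → met
7. independent AML audit 251 days ago vs limit 270 → met
8. condition 'issues stored value' does not hold → requirement n/a → met
9. regulatory findings open 0 ≤ 1 → met
Not met: 1 of 9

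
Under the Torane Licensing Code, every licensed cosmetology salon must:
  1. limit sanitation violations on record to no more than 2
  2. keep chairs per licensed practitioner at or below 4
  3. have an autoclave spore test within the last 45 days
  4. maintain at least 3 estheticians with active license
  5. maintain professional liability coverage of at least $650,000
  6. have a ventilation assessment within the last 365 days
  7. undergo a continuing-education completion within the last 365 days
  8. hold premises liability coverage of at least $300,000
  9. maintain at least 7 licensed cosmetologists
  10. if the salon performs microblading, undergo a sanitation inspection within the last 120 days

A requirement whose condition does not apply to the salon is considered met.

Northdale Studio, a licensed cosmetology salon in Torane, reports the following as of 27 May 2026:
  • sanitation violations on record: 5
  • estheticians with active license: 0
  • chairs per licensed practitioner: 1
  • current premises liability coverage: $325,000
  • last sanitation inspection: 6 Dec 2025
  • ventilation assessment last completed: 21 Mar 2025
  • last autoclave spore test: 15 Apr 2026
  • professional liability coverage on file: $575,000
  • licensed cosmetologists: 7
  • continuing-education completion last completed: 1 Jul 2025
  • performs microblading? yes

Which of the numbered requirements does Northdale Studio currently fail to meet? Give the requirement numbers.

1, 4, 5, 6, 10

1. sanitation violations on record 5 > 2 → not met
2. chairs per licensed practitioner 1 ≤ 4 → met
3. autoclave spore test 42 days ago vs limit 45 → met
4. estheticians with active license 0 < 3 → not met
5. professional liability coverage $575,000 < $650,000 → not met
6. ventilation assessment 432 days ago vs limit 365 → not met
7. continuing-education completion 330 days ago vs limit 365 → met
8. premises liability coverage $325,000 ≥ $300,000 → met
9. licensed cosmetologists 7 ≥ 7 → met
10. condition 'performs microblading' holds; sanitation inspection 172 days ago vs limit 120 → not met
Not met: 1, 4, 5, 6, 10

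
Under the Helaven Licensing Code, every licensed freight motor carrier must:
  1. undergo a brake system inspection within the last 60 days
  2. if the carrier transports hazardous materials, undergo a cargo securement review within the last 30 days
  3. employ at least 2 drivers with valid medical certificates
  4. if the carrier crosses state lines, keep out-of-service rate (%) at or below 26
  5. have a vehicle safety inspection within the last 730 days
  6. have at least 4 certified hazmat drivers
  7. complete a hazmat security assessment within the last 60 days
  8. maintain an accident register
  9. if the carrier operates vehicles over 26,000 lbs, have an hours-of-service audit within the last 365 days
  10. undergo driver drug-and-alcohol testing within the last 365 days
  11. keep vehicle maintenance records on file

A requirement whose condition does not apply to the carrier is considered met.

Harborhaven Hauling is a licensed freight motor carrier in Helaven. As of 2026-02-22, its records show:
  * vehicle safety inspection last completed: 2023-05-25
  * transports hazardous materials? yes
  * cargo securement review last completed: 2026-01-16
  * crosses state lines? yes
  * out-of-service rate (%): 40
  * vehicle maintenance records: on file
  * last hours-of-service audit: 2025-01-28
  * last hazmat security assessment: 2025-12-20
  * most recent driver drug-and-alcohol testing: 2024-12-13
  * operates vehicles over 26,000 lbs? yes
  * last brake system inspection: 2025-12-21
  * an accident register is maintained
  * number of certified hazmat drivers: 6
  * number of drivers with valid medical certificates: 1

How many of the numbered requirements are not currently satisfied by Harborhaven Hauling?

8

1. brake system inspection 63 days ago vs limit 60 → not met
2. condition 'transports hazardous materials' holds; cargo securement review 37 days ago vs limit 30 → not met
3. drivers with valid medical certificates 1 < 2 → not met
4. condition 'crosses state lines' holds; out-of-service rate (%) 40 > 26 → not met
5. vehicle safety inspection 1004 days ago vs limit 730 → not met
6. certified hazmat drivers 6 ≥ 4 → met
7. hazmat security assessment 64 days ago vs limit 60 → not met
8. accident register present → met
9. condition 'operates vehicles over 26,000 lbs' holds; hours-of-service audit 390 days ago vs limit 365 → not met
10. driver drug-and-alcohol testing 436 days ago vs limit 365 → not met
11. vehicle maintenance records present → met
Not met: 8 of 11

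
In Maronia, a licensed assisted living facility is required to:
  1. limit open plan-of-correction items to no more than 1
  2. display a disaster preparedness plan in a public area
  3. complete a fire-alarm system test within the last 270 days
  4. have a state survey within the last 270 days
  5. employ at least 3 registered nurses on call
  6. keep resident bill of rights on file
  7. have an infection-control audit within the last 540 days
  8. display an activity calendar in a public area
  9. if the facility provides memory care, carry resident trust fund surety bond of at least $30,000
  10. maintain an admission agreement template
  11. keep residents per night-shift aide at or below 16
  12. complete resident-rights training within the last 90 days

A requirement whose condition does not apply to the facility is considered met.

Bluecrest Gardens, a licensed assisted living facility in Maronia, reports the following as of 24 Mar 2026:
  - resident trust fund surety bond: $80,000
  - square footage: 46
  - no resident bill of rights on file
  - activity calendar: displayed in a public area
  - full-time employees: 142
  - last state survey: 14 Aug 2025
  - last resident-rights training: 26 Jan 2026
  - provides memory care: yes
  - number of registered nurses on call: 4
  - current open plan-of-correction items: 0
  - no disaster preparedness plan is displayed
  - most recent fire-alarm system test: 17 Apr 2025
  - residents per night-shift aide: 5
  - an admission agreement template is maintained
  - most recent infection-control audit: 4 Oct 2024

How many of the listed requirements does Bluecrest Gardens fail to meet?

1. open plan-of-correction items 0 ≤ 1 → met
2. disaster preparedness plan absent → not met
3. fire-alarm system test 341 days ago vs limit 270 → not met
4. state survey 222 days ago vs limit 270 → met
5. registered nurses on call 4 ≥ 3 → met
6. resident bill of rights absent → not met
7. infection-control audit 536 days ago vs limit 540 → met
8. activity calendar present → met
9. condition 'provides memory care' holds; resident trust fund surety bond $80,000 ≥ $30,000 → met
10. admission agreement template present → met
11. residents per night-shift aide 5 ≤ 16 → met
12. resident-rights training 57 days ago vs limit 90 → met
Not met: 3 of 12

3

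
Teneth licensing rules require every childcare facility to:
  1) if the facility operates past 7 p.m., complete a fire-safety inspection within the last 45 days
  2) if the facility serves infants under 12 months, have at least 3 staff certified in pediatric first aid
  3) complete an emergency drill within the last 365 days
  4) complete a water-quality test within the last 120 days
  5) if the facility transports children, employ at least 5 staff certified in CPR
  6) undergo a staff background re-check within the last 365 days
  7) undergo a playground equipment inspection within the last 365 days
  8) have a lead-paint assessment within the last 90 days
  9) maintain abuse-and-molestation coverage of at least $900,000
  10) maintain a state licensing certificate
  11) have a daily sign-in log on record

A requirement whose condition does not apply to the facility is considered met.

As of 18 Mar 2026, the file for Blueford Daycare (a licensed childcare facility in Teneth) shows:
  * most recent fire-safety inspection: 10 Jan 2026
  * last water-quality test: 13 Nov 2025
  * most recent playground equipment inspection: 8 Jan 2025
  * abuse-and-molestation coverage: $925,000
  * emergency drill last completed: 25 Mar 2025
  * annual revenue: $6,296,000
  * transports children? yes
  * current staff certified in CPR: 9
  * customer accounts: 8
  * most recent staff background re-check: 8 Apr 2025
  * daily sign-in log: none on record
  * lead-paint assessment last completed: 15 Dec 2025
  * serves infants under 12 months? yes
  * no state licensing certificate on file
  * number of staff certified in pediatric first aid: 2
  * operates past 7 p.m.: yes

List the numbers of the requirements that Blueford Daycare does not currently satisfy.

1. condition 'operates past 7 p.m.' holds; fire-safety inspection 67 days ago vs limit 45 → not met
2. condition 'serves infants under 12 months' holds; staff certified in pediatric first aid 2 < 3 → not met
3. emergency drill 358 days ago vs limit 365 → met
4. water-quality test 125 days ago vs limit 120 → not met
5. condition 'transports children' holds; staff certified in CPR 9 ≥ 5 → met
6. staff background re-check 344 days ago vs limit 365 → met
7. playground equipment inspection 434 days ago vs limit 365 → not met
8. lead-paint assessment 93 days ago vs limit 90 → not met
9. abuse-and-molestation coverage $925,000 ≥ $900,000 → met
10. state licensing certificate absent → not met
11. daily sign-in log absent → not met
Not met: 1, 2, 4, 7, 8, 10, 11

1, 2, 4, 7, 8, 10, 11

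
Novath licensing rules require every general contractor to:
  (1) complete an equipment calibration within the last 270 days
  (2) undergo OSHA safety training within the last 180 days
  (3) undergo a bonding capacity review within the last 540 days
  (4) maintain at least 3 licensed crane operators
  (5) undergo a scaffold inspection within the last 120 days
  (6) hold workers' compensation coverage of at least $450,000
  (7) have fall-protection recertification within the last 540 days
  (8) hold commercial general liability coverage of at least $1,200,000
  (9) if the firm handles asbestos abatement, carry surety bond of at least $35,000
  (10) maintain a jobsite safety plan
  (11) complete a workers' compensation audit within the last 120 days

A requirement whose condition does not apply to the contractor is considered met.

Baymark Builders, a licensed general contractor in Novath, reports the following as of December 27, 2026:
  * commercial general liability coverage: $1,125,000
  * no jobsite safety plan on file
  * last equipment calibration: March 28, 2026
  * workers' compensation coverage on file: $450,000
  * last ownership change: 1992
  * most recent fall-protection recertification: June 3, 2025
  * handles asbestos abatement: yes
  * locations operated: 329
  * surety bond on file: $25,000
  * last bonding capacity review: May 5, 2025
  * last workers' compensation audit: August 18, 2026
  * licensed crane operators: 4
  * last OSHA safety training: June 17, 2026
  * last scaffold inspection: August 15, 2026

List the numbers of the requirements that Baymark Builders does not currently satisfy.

1. equipment calibration 274 days ago vs limit 270 → not met
2. OSHA safety training 193 days ago vs limit 180 → not met
3. bonding capacity review 601 days ago vs limit 540 → not met
4. licensed crane operators 4 ≥ 3 → met
5. scaffold inspection 134 days ago vs limit 120 → not met
6. workers' compensation coverage $450,000 ≥ $450,000 → met
7. fall-protection recertification 572 days ago vs limit 540 → not met
8. commercial general liability coverage $1,125,000 < $1,200,000 → not met
9. condition 'handles asbestos abatement' holds; surety bond $25,000 < $35,000 → not met
10. jobsite safety plan absent → not met
11. workers' compensation audit 131 days ago vs limit 120 → not met
Not met: 1, 2, 3, 5, 7, 8, 9, 10, 11

1, 2, 3, 5, 7, 8, 9, 10, 11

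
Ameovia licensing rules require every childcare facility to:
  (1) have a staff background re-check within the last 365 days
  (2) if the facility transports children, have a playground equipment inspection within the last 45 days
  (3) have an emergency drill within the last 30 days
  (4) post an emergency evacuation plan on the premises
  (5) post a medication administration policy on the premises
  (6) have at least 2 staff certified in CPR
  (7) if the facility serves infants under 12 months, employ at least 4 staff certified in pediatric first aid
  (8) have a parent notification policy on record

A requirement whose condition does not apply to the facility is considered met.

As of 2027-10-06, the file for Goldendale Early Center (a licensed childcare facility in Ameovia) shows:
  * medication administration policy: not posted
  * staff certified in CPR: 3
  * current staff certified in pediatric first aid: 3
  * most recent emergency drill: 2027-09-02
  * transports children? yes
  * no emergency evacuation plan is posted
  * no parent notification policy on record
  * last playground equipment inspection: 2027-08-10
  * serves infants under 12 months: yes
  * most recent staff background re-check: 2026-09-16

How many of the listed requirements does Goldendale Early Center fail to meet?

7

1. staff background re-check 385 days ago vs limit 365 → not met
2. condition 'transports children' holds; playground equipment inspection 57 days ago vs limit 45 → not met
3. emergency drill 34 days ago vs limit 30 → not met
4. emergency evacuation plan absent → not met
5. medication administration policy absent → not met
6. staff certified in CPR 3 ≥ 2 → met
7. condition 'serves infants under 12 months' holds; staff certified in pediatric first aid 3 < 4 → not met
8. parent notification policy absent → not met
Not met: 7 of 8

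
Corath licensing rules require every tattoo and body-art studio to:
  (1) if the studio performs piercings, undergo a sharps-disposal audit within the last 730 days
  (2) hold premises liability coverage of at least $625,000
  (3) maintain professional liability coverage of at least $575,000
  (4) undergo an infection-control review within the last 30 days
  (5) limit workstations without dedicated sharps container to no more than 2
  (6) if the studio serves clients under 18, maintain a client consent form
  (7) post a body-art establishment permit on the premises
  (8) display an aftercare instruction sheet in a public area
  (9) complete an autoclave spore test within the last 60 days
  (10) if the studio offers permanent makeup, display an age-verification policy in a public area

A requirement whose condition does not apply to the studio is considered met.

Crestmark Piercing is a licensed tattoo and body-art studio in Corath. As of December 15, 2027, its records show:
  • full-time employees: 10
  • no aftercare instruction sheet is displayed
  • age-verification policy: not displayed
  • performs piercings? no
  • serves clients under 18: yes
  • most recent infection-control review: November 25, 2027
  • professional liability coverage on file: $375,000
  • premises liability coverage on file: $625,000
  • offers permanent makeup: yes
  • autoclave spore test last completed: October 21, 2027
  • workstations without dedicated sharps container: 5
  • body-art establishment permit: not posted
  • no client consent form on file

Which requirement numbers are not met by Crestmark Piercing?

3, 5, 6, 7, 8, 10

1. condition 'performs piercings' does not hold → requirement n/a → met
2. premises liability coverage $625,000 ≥ $625,000 → met
3. professional liability coverage $375,000 < $575,000 → not met
4. infection-control review 20 days ago vs limit 30 → met
5. workstations without dedicated sharps container 5 > 2 → not met
6. condition 'serves clients under 18' holds; client consent form absent → not met
7. body-art establishment permit absent → not met
8. aftercare instruction sheet absent → not met
9. autoclave spore test 55 days ago vs limit 60 → met
10. condition 'offers permanent makeup' holds; age-verification policy absent → not met
Not met: 3, 5, 6, 7, 8, 10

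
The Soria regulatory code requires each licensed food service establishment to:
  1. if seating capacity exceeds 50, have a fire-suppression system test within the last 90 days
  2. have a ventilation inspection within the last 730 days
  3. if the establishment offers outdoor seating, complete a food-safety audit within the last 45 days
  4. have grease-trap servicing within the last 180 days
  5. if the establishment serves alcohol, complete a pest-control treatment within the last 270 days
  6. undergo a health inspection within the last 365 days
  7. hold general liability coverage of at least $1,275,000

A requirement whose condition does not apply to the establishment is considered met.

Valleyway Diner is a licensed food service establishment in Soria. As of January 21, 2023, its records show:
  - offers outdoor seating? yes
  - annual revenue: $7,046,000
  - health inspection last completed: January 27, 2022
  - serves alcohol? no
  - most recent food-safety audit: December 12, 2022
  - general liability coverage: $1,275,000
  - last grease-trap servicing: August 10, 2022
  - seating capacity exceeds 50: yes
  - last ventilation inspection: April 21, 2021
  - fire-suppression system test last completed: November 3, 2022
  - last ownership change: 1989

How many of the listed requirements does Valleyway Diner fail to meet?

1. condition 'seating capacity exceeds 50' holds; fire-suppression system test 79 days ago vs limit 90 → met
2. ventilation inspection 640 days ago vs limit 730 → met
3. condition 'offers outdoor seating' holds; food-safety audit 40 days ago vs limit 45 → met
4. grease-trap servicing 164 days ago vs limit 180 → met
5. condition 'serves alcohol' does not hold → requirement n/a → met
6. health inspection 359 days ago vs limit 365 → met
7. general liability coverage $1,275,000 ≥ $1,275,000 → met
Not met: 0 of 7

0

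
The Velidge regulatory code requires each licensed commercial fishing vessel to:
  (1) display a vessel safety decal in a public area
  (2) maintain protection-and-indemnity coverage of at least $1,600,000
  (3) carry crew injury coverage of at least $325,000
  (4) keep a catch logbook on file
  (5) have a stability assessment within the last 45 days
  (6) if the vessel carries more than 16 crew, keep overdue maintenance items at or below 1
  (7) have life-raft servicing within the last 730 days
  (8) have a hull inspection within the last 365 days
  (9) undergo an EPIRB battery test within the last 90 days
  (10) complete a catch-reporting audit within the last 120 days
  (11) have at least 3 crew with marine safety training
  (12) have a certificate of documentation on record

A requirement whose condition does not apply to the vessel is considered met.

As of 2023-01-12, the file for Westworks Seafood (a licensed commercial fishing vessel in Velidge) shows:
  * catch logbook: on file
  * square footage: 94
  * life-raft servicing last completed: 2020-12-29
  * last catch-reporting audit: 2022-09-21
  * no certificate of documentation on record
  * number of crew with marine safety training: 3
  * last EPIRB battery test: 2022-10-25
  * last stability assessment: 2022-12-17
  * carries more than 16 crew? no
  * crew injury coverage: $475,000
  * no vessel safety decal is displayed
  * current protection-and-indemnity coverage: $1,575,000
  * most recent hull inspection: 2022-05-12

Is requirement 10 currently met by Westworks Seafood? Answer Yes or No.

10. catch-reporting audit 113 days ago vs limit 120 → met

Yes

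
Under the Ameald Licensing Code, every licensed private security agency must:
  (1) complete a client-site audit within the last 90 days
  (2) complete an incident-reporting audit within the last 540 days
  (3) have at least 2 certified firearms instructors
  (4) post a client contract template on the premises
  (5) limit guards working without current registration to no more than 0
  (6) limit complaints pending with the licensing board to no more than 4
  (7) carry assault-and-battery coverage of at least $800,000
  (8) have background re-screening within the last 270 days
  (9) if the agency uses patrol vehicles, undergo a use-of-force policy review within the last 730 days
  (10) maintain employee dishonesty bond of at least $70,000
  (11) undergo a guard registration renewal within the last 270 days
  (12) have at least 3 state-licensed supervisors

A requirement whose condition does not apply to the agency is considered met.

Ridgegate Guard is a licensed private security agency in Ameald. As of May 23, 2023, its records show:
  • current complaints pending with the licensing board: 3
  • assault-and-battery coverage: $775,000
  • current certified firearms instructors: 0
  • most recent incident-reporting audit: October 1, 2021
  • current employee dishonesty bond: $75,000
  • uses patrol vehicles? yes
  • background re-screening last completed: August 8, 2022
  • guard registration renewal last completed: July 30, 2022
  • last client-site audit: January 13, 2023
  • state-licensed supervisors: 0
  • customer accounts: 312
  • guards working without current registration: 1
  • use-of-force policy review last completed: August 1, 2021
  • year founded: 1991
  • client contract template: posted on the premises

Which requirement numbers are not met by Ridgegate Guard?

1, 2, 3, 5, 7, 8, 11, 12

1. client-site audit 130 days ago vs limit 90 → not met
2. incident-reporting audit 599 days ago vs limit 540 → not met
3. certified firearms instructors 0 < 2 → not met
4. client contract template present → met
5. guards working without current registration 1 > 0 → not met
6. complaints pending with the licensing board 3 ≤ 4 → met
7. assault-and-battery coverage $775,000 < $800,000 → not met
8. background re-screening 288 days ago vs limit 270 → not met
9. condition 'uses patrol vehicles' holds; use-of-force policy review 660 days ago vs limit 730 → met
10. employee dishonesty bond $75,000 ≥ $70,000 → met
11. guard registration renewal 297 days ago vs limit 270 → not met
12. state-licensed supervisors 0 < 3 → not met
Not met: 1, 2, 3, 5, 7, 8, 11, 12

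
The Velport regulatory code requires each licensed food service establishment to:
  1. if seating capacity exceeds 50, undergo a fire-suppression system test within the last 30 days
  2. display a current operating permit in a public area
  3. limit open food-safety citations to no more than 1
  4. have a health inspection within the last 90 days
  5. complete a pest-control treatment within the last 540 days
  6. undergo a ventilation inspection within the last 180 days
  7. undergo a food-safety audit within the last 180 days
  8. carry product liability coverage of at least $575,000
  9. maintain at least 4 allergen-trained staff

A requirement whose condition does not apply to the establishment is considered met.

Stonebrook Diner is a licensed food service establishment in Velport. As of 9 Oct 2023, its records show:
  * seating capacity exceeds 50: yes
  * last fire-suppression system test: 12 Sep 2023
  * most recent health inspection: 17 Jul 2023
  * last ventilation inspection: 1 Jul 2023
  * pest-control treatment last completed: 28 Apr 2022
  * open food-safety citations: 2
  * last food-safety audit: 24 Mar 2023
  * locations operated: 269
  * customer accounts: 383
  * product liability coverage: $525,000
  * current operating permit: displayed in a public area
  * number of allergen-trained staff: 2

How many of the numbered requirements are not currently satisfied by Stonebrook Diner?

4

1. condition 'seating capacity exceeds 50' holds; fire-suppression system test 27 days ago vs limit 30 → met
2. current operating permit present → met
3. open food-safety citations 2 > 1 → not met
4. health inspection 84 days ago vs limit 90 → met
5. pest-control treatment 529 days ago vs limit 540 → met
6. ventilation inspection 100 days ago vs limit 180 → met
7. food-safety audit 199 days ago vs limit 180 → not met
8. product liability coverage $525,000 < $575,000 → not met
9. allergen-trained staff 2 < 4 → not met
Not met: 4 of 9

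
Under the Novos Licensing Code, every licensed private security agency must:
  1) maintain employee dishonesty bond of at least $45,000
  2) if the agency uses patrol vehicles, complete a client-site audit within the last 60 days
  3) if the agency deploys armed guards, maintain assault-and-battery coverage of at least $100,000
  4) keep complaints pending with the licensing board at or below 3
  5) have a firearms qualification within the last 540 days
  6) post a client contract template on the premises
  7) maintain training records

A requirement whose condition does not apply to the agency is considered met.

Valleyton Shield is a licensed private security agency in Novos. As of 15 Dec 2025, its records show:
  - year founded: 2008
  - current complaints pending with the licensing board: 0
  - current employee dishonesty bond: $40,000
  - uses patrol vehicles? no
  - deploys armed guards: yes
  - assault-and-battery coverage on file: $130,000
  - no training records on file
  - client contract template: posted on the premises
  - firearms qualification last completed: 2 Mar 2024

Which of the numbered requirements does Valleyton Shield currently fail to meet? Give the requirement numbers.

1. employee dishonesty bond $40,000 < $45,000 → not met
2. condition 'uses patrol vehicles' does not hold → requirement n/a → met
3. condition 'deploys armed guards' holds; assault-and-battery coverage $130,000 ≥ $100,000 → met
4. complaints pending with the licensing board 0 ≤ 3 → met
5. firearms qualification 653 days ago vs limit 540 → not met
6. client contract template present → met
7. training records absent → not met
Not met: 1, 5, 7

1, 5, 7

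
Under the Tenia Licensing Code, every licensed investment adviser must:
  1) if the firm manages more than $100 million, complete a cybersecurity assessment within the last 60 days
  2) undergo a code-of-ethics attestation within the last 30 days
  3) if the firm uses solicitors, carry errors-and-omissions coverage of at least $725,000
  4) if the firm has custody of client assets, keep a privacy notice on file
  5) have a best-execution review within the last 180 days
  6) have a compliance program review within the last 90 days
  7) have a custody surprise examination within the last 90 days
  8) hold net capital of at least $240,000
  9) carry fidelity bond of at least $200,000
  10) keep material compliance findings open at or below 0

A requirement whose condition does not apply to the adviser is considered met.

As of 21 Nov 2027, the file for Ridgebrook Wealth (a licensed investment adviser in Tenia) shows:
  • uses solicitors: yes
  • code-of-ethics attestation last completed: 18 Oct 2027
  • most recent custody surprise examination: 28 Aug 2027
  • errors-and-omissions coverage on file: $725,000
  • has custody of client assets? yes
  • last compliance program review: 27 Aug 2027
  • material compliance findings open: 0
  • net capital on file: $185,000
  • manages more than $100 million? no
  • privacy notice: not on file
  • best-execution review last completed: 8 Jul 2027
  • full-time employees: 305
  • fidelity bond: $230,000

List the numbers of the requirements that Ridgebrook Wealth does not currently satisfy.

2, 4, 8

1. condition 'manages more than $100 million' does not hold → requirement n/a → met
2. code-of-ethics attestation 34 days ago vs limit 30 → not met
3. condition 'uses solicitors' holds; errors-and-omissions coverage $725,000 ≥ $725,000 → met
4. condition 'has custody of client assets' holds; privacy notice absent → not met
5. best-execution review 136 days ago vs limit 180 → met
6. compliance program review 86 days ago vs limit 90 → met
7. custody surprise examination 85 days ago vs limit 90 → met
8. net capital $185,000 < $240,000 → not met
9. fidelity bond $230,000 ≥ $200,000 → met
10. material compliance findings open 0 ≤ 0 → met
Not met: 2, 4, 8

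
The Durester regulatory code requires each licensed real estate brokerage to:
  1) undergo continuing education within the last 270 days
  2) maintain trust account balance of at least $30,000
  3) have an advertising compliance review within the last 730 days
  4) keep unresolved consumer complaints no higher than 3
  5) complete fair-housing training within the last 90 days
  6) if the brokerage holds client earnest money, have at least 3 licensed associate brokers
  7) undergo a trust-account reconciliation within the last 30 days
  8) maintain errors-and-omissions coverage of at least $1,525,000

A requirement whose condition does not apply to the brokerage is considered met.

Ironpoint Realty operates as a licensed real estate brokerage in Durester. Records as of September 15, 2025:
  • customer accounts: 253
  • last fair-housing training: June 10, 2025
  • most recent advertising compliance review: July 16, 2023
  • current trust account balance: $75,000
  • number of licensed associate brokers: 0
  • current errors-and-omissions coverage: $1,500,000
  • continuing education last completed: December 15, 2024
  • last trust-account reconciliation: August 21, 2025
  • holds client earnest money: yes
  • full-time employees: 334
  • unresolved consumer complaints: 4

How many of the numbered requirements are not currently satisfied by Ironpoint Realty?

6

1. continuing education 274 days ago vs limit 270 → not met
2. trust account balance $75,000 ≥ $30,000 → met
3. advertising compliance review 792 days ago vs limit 730 → not met
4. unresolved consumer complaints 4 > 3 → not met
5. fair-housing training 97 days ago vs limit 90 → not met
6. condition 'holds client earnest money' holds; licensed associate brokers 0 < 3 → not met
7. trust-account reconciliation 25 days ago vs limit 30 → met
8. errors-and-omissions coverage $1,500,000 < $1,525,000 → not met
Not met: 6 of 8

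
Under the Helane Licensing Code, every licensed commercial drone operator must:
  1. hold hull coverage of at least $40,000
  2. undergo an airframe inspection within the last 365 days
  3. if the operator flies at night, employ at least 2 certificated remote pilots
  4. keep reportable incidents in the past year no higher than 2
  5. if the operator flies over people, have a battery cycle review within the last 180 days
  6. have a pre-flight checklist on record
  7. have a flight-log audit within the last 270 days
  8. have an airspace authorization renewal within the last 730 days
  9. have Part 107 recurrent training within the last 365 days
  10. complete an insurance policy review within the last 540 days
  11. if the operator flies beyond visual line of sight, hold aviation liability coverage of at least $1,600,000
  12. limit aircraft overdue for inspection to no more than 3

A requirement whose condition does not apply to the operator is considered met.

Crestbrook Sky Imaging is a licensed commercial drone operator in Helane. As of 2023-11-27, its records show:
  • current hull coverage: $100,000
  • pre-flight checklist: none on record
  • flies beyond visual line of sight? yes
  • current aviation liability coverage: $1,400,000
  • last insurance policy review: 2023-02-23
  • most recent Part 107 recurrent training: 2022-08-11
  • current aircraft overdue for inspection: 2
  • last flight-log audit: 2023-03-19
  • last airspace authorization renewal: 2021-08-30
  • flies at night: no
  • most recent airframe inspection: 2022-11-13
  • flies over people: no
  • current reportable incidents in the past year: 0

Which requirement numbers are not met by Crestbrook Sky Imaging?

2, 6, 8, 9, 11

1. hull coverage $100,000 ≥ $40,000 → met
2. airframe inspection 379 days ago vs limit 365 → not met
3. condition 'flies at night' does not hold → requirement n/a → met
4. reportable incidents in the past year 0 ≤ 2 → met
5. condition 'flies over people' does not hold → requirement n/a → met
6. pre-flight checklist absent → not met
7. flight-log audit 253 days ago vs limit 270 → met
8. airspace authorization renewal 819 days ago vs limit 730 → not met
9. Part 107 recurrent training 473 days ago vs limit 365 → not met
10. insurance policy review 277 days ago vs limit 540 → met
11. condition 'flies beyond visual line of sight' holds; aviation liability coverage $1,400,000 < $1,600,000 → not met
12. aircraft overdue for inspection 2 ≤ 3 → met
Not met: 2, 6, 8, 9, 11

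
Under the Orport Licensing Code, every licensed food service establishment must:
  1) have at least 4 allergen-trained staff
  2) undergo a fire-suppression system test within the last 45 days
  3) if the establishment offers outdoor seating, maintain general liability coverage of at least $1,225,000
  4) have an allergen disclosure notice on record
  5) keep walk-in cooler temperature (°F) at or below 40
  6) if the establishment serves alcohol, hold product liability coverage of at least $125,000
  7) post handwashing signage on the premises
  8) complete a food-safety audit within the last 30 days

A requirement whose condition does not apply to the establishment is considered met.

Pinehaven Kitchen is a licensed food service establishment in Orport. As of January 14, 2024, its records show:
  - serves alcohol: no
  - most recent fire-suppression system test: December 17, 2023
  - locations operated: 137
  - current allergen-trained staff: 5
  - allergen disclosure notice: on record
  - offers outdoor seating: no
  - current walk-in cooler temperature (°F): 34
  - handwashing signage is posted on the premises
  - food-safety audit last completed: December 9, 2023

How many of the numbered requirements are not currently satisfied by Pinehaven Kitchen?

1. allergen-trained staff 5 ≥ 4 → met
2. fire-suppression system test 28 days ago vs limit 45 → met
3. condition 'offers outdoor seating' does not hold → requirement n/a → met
4. allergen disclosure notice present → met
5. walk-in cooler temperature (°F) 34 ≤ 40 → met
6. condition 'serves alcohol' does not hold → requirement n/a → met
7. handwashing signage present → met
8. food-safety audit 36 days ago vs limit 30 → not met
Not met: 1 of 8

1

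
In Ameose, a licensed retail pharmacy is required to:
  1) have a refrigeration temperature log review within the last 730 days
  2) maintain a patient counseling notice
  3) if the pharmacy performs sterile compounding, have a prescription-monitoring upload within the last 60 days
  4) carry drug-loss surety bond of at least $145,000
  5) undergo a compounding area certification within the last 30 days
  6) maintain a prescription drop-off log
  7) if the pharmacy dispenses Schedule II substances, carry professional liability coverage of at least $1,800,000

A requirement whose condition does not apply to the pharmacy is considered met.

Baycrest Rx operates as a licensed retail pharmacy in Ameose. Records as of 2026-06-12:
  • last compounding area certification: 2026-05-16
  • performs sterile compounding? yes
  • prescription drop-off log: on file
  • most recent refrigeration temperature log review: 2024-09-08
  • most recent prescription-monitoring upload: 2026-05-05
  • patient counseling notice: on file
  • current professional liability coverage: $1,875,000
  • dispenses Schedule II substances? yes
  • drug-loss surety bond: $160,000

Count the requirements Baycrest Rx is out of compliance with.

0

1. refrigeration temperature log review 642 days ago vs limit 730 → met
2. patient counseling notice present → met
3. condition 'performs sterile compounding' holds; prescription-monitoring upload 38 days ago vs limit 60 → met
4. drug-loss surety bond $160,000 ≥ $145,000 → met
5. compounding area certification 27 days ago vs limit 30 → met
6. prescription drop-off log present → met
7. condition 'dispenses Schedule II substances' holds; professional liability coverage $1,875,000 ≥ $1,800,000 → met
Not met: 0 of 7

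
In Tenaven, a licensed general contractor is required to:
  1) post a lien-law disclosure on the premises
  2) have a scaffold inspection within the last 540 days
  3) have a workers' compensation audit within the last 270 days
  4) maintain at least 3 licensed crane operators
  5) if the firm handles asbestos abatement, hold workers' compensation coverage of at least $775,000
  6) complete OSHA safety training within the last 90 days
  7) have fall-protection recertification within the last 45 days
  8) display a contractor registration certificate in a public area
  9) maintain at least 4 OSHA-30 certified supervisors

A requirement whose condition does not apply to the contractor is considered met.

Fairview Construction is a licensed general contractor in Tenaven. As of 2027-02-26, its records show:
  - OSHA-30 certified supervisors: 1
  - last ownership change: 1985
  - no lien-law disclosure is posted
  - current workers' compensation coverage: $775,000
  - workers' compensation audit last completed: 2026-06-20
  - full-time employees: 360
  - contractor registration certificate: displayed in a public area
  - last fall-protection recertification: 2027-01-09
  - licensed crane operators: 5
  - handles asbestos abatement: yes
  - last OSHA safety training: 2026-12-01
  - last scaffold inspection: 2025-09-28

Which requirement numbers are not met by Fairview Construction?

1, 7, 9

1. lien-law disclosure absent → not met
2. scaffold inspection 516 days ago vs limit 540 → met
3. workers' compensation audit 251 days ago vs limit 270 → met
4. licensed crane operators 5 ≥ 3 → met
5. condition 'handles asbestos abatement' holds; workers' compensation coverage $775,000 ≥ $775,000 → met
6. OSHA safety training 87 days ago vs limit 90 → met
7. fall-protection recertification 48 days ago vs limit 45 → not met
8. contractor registration certificate present → met
9. OSHA-30 certified supervisors 1 < 4 → not met
Not met: 1, 7, 9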